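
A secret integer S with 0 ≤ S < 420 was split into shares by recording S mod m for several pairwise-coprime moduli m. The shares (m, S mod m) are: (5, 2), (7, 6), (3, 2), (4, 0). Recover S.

The moduli are pairwise coprime; N = 5·7·3·4 = 420.
N/5 = 84; 84 ≡ 4 (mod 5); 4·4 ≡ 1, so inverse 4.
N/7 = 60; 60 ≡ 4 (mod 7); 4·2 ≡ 1, so inverse 2.
N/3 = 140; 140 ≡ 2 (mod 3); 2·2 ≡ 1, so inverse 2.
N/4 = 105; 105 ≡ 1 (mod 4), inverse 1.
S ≡ 2·84·4 + 6·60·2 + 2·140·2 + 0·105·1 = 1952.
1952 mod 420 = 272.

272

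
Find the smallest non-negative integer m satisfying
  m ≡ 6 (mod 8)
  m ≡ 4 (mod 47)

From m ≡ 6 (mod 8) write m = 6 + 8t. Substituting into m ≡ 4 (mod 47) gives 8t ≡ 45 (mod 47), and since 8⁻¹ ≡ 6 (mod 47), t ≡ 35. Hence m ≡ 6 + 8·35 = 286 (mod 376).

286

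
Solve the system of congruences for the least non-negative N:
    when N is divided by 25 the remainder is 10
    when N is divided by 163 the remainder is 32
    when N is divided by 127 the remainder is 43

From N ≡ 10 (mod 25) write N = 10 + 25t. Substituting into N ≡ 32 (mod 163) gives 25t ≡ 22 (mod 163), and since 25⁻¹ ≡ 150 (mod 163), t ≡ 40. Hence N ≡ 10 + 25·40 = 1010 (mod 4075).
From N ≡ 1010 (mod 4075) write N = 1010 + 4075t. Substituting into N ≡ 43 (mod 127) gives 4075t ≡ 49 (mod 127), and since 11⁻¹ ≡ 104 (mod 127), t ≡ 16. Hence N ≡ 1010 + 4075·16 = 66210 (mod 517525).

66210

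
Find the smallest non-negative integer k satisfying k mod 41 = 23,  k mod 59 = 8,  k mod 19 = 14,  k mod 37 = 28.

972092

From k ≡ 23 (mod 41) write k = 23 + 41t. Substituting into k ≡ 8 (mod 59) gives 41t ≡ 44 (mod 59), and since 41⁻¹ ≡ 36 (mod 59), t ≡ 50. Hence k ≡ 23 + 41·50 = 2073 (mod 2419).
From k ≡ 2073 (mod 2419) write k = 2073 + 2419t. Substituting into k ≡ 14 (mod 19) gives 2419t ≡ 12 (mod 19), and since 6⁻¹ ≡ 16 (mod 19), t ≡ 2. Hence k ≡ 2073 + 2419·2 = 6911 (mod 45961).
From k ≡ 6911 (mod 45961) write k = 6911 + 45961t. Substituting into k ≡ 28 (mod 37) gives 45961t ≡ 36 (mod 37), and since 7⁻¹ ≡ 16 (mod 37), t ≡ 21. Hence k ≡ 6911 + 45961·21 = 972092 (mod 1700557).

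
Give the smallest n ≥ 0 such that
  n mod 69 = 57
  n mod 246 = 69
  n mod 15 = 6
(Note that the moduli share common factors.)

23931

gcd(69, 246) = 3 and 3 | (69 − 57), so the pair is consistent; merging gives n ≡ 1299 (mod 5658), where 5658 = lcm(69, 246).
gcd(5658, 15) = 3 and 3 | (6 − 1299), so the pair is consistent; merging gives n ≡ 23931 (mod 28290), where 28290 = lcm(5658, 15).
The solution is unique modulo lcm(69, 246, 15) = 28290.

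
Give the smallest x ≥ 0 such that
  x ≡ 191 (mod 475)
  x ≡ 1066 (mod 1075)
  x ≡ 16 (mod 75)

gcd(475, 1075) = 25 and 25 | (1066 − 191), so the pair is consistent; merging gives x ≡ 13966 (mod 20425), where 20425 = lcm(475, 1075).
gcd(20425, 75) = 25 and 25 | (16 − 13966), so the pair is consistent; merging gives x ≡ 13966 (mod 61275), where 61275 = lcm(20425, 75).
The solution is unique modulo lcm(475, 1075, 75) = 61275.

13966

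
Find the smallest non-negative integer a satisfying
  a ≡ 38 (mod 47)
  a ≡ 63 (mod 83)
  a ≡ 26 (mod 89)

The moduli are pairwise coprime; N = 47·83·89 = 347189.
N/47 = 7387; 7387 ≡ 8 (mod 47); 8·6 ≡ 1, so inverse 6.
N/83 = 4183; 4183 ≡ 33 (mod 83); 33·78 ≡ 1, so inverse 78.
N/89 = 3901; 3901 ≡ 74 (mod 89); 74·83 ≡ 1, so inverse 83.
a ≡ 38·7387·6 + 63·4183·78 + 26·3901·83 = 30657856.
30657856 mod 347189 = 105224.

105224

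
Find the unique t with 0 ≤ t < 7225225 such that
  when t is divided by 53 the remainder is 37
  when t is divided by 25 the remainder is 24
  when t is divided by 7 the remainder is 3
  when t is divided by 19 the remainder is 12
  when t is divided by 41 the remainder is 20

1080124

The moduli are pairwise coprime; N = 53·25·7·19·41 = 7225225.
N/53 = 136325; 136325 ≡ 9 (mod 53); 9·6 ≡ 1, so inverse 6.
N/25 = 289009; 289009 ≡ 9 (mod 25); 9·14 ≡ 1, so inverse 14.
N/7 = 1032175; 1032175 ≡ 4 (mod 7); 4·2 ≡ 1, so inverse 2.
N/19 = 380275; 380275 ≡ 9 (mod 19); 9·17 ≡ 1, so inverse 17.
N/41 = 176225; 176225 ≡ 7 (mod 41); 7·6 ≡ 1, so inverse 6.
t ≡ 37·136325·6 + 24·289009·14 + 3·1032175·2 + 12·380275·17 + 20·176225·6 = 232287324.
232287324 mod 7225225 = 1080124.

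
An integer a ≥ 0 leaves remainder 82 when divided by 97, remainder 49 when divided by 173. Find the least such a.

From a ≡ 82 (mod 97) write a = 82 + 97t. Substituting into a ≡ 49 (mod 173) gives 97t ≡ 140 (mod 173), and since 97⁻¹ ≡ 66 (mod 173), t ≡ 71. Hence a ≡ 82 + 97·71 = 6969 (mod 16781).

6969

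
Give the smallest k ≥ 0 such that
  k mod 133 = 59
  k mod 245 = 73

1788

gcd(133, 245) = 7 and 7 | (73 − 59), so the pair is consistent; merging gives k ≡ 1788 (mod 4655), where 4655 = lcm(133, 245).
The solution is unique modulo lcm(133, 245) = 4655.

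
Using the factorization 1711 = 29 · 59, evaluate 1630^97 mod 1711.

Mod 29: 1630 ≡ 6; by Fermat, exponent reduces to 97 mod 28 = 13; 6^13 ≡ 5 (mod 29).
Mod 59: 1630 ≡ 37; by Fermat, exponent reduces to 97 mod 58 = 39; 37^39 ≡ 30 (mod 59).
Combine by CRT: x ≡ 5 (mod 29), x ≡ 30 (mod 59) ⇒ x ≡ 266 (mod 1711).

266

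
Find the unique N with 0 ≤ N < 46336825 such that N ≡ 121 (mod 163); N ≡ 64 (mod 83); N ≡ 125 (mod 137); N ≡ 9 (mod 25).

14262784

The moduli are pairwise coprime; M = 163·83·137·25 = 46336825.
M/163 = 284275; 284275 ≡ 3 (mod 163); 3·109 ≡ 1, so inverse 109.
M/83 = 558275; 558275 ≡ 17 (mod 83); 17·44 ≡ 1, so inverse 44.
M/137 = 338225; 338225 ≡ 109 (mod 137); 109·44 ≡ 1, so inverse 44.
M/25 = 1853473; 1853473 ≡ 23 (mod 25); 23·12 ≡ 1, so inverse 12.
N ≡ 121·284275·109 + 64·558275·44 + 125·338225·44 + 9·1853473·12 = 7381817959.
7381817959 mod 46336825 = 14262784.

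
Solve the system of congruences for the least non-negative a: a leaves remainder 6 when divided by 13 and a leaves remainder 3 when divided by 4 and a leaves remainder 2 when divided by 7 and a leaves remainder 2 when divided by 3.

The moduli are pairwise coprime; N = 13·4·7·3 = 1092.
N/13 = 84; 84 ≡ 6 (mod 13); 6·11 ≡ 1, so inverse 11.
N/4 = 273; 273 ≡ 1 (mod 4), inverse 1.
N/7 = 156; 156 ≡ 2 (mod 7); 2·4 ≡ 1, so inverse 4.
N/3 = 364; 364 ≡ 1 (mod 3), inverse 1.
a ≡ 6·84·11 + 3·273·1 + 2·156·4 + 2·364·1 = 8339.
8339 mod 1092 = 695.

695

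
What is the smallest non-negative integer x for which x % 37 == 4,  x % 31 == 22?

115

From x ≡ 4 (mod 37) write x = 4 + 37t. Substituting into x ≡ 22 (mod 31) gives 37t ≡ 18 (mod 31), and since 6⁻¹ ≡ 26 (mod 31), t ≡ 3. Hence x ≡ 4 + 37·3 = 115 (mod 1147).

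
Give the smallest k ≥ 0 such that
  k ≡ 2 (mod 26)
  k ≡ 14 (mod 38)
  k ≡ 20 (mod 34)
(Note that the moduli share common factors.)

4916

Combine the congruences pairwise.
gcd(26, 38) = 2 and 2 | (14 − 2), so the pair is consistent; merging gives k ≡ 470 (mod 494), where 494 = lcm(26, 38).
gcd(494, 34) = 2 and 2 | (20 − 470), so the pair is consistent; merging gives k ≡ 4916 (mod 8398), where 8398 = lcm(494, 34).
The solution is unique modulo lcm(26, 38, 34) = 8398.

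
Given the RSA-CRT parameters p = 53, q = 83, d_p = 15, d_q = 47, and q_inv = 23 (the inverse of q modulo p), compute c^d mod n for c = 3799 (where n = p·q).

m₁ = c^(d_p) mod p: c ≡ 36 (mod 53), and 36^15 mod 53 = 24.
m₂ = c^(d_q) mod q: c ≡ 64 (mod 83), and 64^47 mod 83 = 70.
h = q_inv·(m₁ − m₂) mod p = 23·(24 − 70) mod 53 = 2.
m = m₂ + h·q = 70 + 2·83 = 236.

236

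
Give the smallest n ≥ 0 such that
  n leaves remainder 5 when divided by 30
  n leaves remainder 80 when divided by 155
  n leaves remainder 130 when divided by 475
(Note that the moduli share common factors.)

Combine the congruences pairwise.
gcd(30, 155) = 5 and 5 | (80 − 5), so the pair is consistent; merging gives n ≡ 545 (mod 930), where 930 = lcm(30, 155).
gcd(930, 475) = 5 and 5 | (130 − 545), so the pair is consistent; merging gives n ≡ 86105 (mod 88350), where 88350 = lcm(930, 475).
The solution is unique modulo lcm(30, 155, 475) = 88350.

86105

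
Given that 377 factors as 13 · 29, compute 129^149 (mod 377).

Mod 13: 129 ≡ 12; by Fermat, exponent reduces to 149 mod 12 = 5; 12^5 ≡ 12 (mod 13).
Mod 29: 129 ≡ 13; by Fermat, exponent reduces to 149 mod 28 = 9; 13^9 ≡ 5 (mod 29).
Combine by CRT: x ≡ 12 (mod 13), x ≡ 5 (mod 29) ⇒ x ≡ 324 (mod 377).

324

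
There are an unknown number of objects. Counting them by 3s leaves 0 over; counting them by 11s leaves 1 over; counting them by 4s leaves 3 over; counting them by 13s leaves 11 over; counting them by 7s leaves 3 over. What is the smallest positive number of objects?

Combine the congruences pairwise.
From N ≡ 0 (mod 3) write N = 0 + 3t. Substituting into N ≡ 1 (mod 11) gives 3t ≡ 1 (mod 11), and since 3⁻¹ ≡ 4 (mod 11), t ≡ 4. Hence N ≡ 0 + 3·4 = 12 (mod 33).
From N ≡ 12 (mod 33) write N = 12 + 33t. Substituting into N ≡ 3 (mod 4) gives 33t ≡ 3 (mod 4), and since 1⁻¹ ≡ 1 (mod 4), t ≡ 3. Hence N ≡ 12 + 33·3 = 111 (mod 132).
From N ≡ 111 (mod 132) write N = 111 + 132t. Substituting into N ≡ 11 (mod 13) gives 132t ≡ 4 (mod 13), and since 2⁻¹ ≡ 7 (mod 13), t ≡ 2. Hence N ≡ 111 + 132·2 = 375 (mod 1716).
From N ≡ 375 (mod 1716) write N = 375 + 1716t. Substituting into N ≡ 3 (mod 7) gives 1716t ≡ 6 (mod 7), and since 1⁻¹ ≡ 1 (mod 7), t ≡ 6. Hence N ≡ 375 + 1716·6 = 10671 (mod 12012).

10671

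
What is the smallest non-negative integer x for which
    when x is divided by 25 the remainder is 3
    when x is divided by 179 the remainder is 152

Combine the congruences pairwise.
From x ≡ 3 (mod 25) write x = 3 + 25t. Substituting into x ≡ 152 (mod 179) gives 25t ≡ 149 (mod 179), and since 25⁻¹ ≡ 43 (mod 179), t ≡ 142. Hence x ≡ 3 + 25·142 = 3553 (mod 4475).

3553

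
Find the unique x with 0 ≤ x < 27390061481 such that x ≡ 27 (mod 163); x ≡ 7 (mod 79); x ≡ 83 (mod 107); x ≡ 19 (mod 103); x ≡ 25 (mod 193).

The moduli are pairwise coprime; N = 163·79·107·103·193 = 27390061481.
N/163 = 168037187; 168037187 ≡ 161 (mod 163); 161·81 ≡ 1, so inverse 81.
N/79 = 346709639; 346709639 ≡ 48 (mod 79); 48·28 ≡ 1, so inverse 28.
N/107 = 255981883; 255981883 ≡ 5 (mod 107); 5·43 ≡ 1, so inverse 43.
N/103 = 265922927; 265922927 ≡ 102 (mod 103); 102·102 ≡ 1, so inverse 102.
N/193 = 141917417; 141917417 ≡ 78 (mod 193); 78·146 ≡ 1, so inverse 146.
x ≡ 27·168037187·81 + 7·346709639·28 + 83·255981883·43 + 19·265922927·102 + 25·141917417·146 = 2382408962216.
2382408962216 mod 27390061481 = 26863674850.

26863674850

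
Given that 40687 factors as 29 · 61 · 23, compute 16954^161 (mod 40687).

Mod 29: 16954 ≡ 18; by Fermat, exponent reduces to 161 mod 28 = 21; 18^21 ≡ 12 (mod 29).
Mod 61: 16954 ≡ 57; by Fermat, exponent reduces to 161 mod 60 = 41; 57^41 ≡ 56 (mod 61).
Mod 23: 16954 ≡ 3; by Fermat, exponent reduces to 161 mod 22 = 7; 3^7 ≡ 2 (mod 23).
Combine by CRT: x ≡ 12 (mod 29), x ≡ 56 (mod 61), x ≡ 2 (mod 23) ⇒ x ≡ 1520 (mod 40687).

1520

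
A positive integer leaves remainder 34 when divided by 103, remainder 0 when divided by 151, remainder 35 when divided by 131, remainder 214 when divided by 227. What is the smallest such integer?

134783053

From x ≡ 34 (mod 103) write x = 34 + 103t. Substituting into x ≡ 0 (mod 151) gives 103t ≡ 117 (mod 151), and since 103⁻¹ ≡ 22 (mod 151), t ≡ 7. Hence x ≡ 34 + 103·7 = 755 (mod 15553).
From x ≡ 755 (mod 15553) write x = 755 + 15553t. Substituting into x ≡ 35 (mod 131) gives 15553t ≡ 66 (mod 131), and since 95⁻¹ ≡ 40 (mod 131), t ≡ 20. Hence x ≡ 755 + 15553·20 = 311815 (mod 2037443).
From x ≡ 311815 (mod 2037443) write x = 311815 + 2037443t. Substituting into x ≡ 214 (mod 227) gives 2037443t ≡ 70 (mod 227), and since 118⁻¹ ≡ 202 (mod 227), t ≡ 66. Hence x ≡ 311815 + 2037443·66 = 134783053 (mod 462499561).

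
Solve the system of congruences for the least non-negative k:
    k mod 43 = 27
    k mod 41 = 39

Combine the congruences pairwise.
From k ≡ 27 (mod 43) write k = 27 + 43t. Substituting into k ≡ 39 (mod 41) gives 43t ≡ 12 (mod 41), and since 2⁻¹ ≡ 21 (mod 41), t ≡ 6. Hence k ≡ 27 + 43·6 = 285 (mod 1763).

285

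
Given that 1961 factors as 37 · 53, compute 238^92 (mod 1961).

Mod 37: 238 ≡ 16; by Fermat, exponent reduces to 92 mod 36 = 20; 16^20 ≡ 34 (mod 37).
Mod 53: 238 ≡ 26; by Fermat, exponent reduces to 92 mod 52 = 40; 26^40 ≡ 15 (mod 53).
Combine by CRT: x ≡ 34 (mod 37), x ≡ 15 (mod 53) ⇒ x ≡ 1181 (mod 1961).

1181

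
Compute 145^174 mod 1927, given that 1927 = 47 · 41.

Mod 47: 145 ≡ 4; by Fermat, exponent reduces to 174 mod 46 = 36; 4^36 ≡ 8 (mod 47).
Mod 41: 145 ≡ 22; by Fermat, exponent reduces to 174 mod 40 = 14; 22^14 ≡ 39 (mod 41).
Combine by CRT: x ≡ 8 (mod 47), x ≡ 39 (mod 41) ⇒ x ≡ 572 (mod 1927).

572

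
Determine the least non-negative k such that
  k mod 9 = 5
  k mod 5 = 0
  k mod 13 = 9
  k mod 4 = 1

From k ≡ 5 (mod 9) write k = 5 + 9t. Substituting into k ≡ 0 (mod 5) gives 9t ≡ 0 (mod 5), and since 4⁻¹ ≡ 4 (mod 5), t ≡ 0. Hence k ≡ 5 + 9·0 = 5 (mod 45).
From k ≡ 5 (mod 45) write k = 5 + 45t. Substituting into k ≡ 9 (mod 13) gives 45t ≡ 4 (mod 13), and since 6⁻¹ ≡ 11 (mod 13), t ≡ 5. Hence k ≡ 5 + 45·5 = 230 (mod 585).
From k ≡ 230 (mod 585) write k = 230 + 585t. Substituting into k ≡ 1 (mod 4) gives 585t ≡ 3 (mod 4), and since 1⁻¹ ≡ 1 (mod 4), t ≡ 3. Hence k ≡ 230 + 585·3 = 1985 (mod 2340).

1985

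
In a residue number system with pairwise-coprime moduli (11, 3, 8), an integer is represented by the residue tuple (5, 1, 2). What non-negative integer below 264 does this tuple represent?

From x ≡ 5 (mod 11) write x = 5 + 11t. Substituting into x ≡ 1 (mod 3) gives 11t ≡ 2 (mod 3), and since 2⁻¹ ≡ 2 (mod 3), t ≡ 1. Hence x ≡ 5 + 11·1 = 16 (mod 33).
From x ≡ 16 (mod 33) write x = 16 + 33t. Substituting into x ≡ 2 (mod 8) gives 33t ≡ 2 (mod 8), and since 1⁻¹ ≡ 1 (mod 8), t ≡ 2. Hence x ≡ 16 + 33·2 = 82 (mod 264).

82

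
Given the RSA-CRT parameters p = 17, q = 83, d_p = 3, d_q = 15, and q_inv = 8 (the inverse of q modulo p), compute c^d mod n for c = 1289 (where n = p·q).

m₁ = c^(d_p) mod p: c ≡ 14 (mod 17), and 14^3 mod 17 = 7.
m₂ = c^(d_q) mod q: c ≡ 44 (mod 83), and 44^15 mod 83 = 9.
h = q_inv·(m₁ − m₂) mod p = 8·(7 − 9) mod 17 = 1.
m = m₂ + h·q = 9 + 1·83 = 92.

92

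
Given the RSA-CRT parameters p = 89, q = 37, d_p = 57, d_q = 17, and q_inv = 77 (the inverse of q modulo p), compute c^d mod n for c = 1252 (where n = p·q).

2584

m₁ = c^(d_p) mod p: c ≡ 6 (mod 89), and 6^57 mod 89 = 3.
m₂ = c^(d_q) mod q: c ≡ 31 (mod 37), and 31^17 mod 37 = 31.
h = q_inv·(m₁ − m₂) mod p = 77·(3 − 31) mod 89 = 69.
m = m₂ + h·q = 31 + 69·37 = 2584.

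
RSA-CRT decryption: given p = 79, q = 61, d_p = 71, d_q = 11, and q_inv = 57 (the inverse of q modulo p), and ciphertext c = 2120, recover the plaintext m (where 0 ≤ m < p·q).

3831

m₁ = c^(d_p) mod p: c ≡ 66 (mod 79), and 66^71 mod 79 = 39.
m₂ = c^(d_q) mod q: c ≡ 46 (mod 61), and 46^11 mod 61 = 49.
h = q_inv·(m₁ − m₂) mod p = 57·(39 − 49) mod 79 = 62.
m = m₂ + h·q = 49 + 62·61 = 3831.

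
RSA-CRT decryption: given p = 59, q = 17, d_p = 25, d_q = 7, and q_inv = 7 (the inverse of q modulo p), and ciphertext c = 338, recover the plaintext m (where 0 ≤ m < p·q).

m₁ = c^(d_p) mod p: c ≡ 43 (mod 59), and 43^25 mod 59 = 50.
m₂ = c^(d_q) mod q: c ≡ 15 (mod 17), and 15^7 mod 17 = 8.
h = q_inv·(m₁ − m₂) mod p = 7·(50 − 8) mod 59 = 58.
m = m₂ + h·q = 8 + 58·17 = 994.

994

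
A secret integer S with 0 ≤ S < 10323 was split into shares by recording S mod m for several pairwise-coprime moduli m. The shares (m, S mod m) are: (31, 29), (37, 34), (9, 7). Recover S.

From S ≡ 29 (mod 31) write S = 29 + 31t. Substituting into S ≡ 34 (mod 37) gives 31t ≡ 5 (mod 37), and since 31⁻¹ ≡ 6 (mod 37), t ≡ 30. Hence S ≡ 29 + 31·30 = 959 (mod 1147).
From S ≡ 959 (mod 1147) write S = 959 + 1147t. Substituting into S ≡ 7 (mod 9) gives 1147t ≡ 2 (mod 9), and since 4⁻¹ ≡ 7 (mod 9), t ≡ 5. Hence S ≡ 959 + 1147·5 = 6694 (mod 10323).

6694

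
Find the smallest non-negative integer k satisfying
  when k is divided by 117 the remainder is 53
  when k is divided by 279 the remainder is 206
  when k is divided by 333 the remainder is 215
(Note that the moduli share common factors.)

63818

gcd(117, 279) = 9 and 9 | (206 − 53), so the pair is consistent; merging gives k ≡ 2159 (mod 3627), where 3627 = lcm(117, 279).
gcd(3627, 333) = 9 and 9 | (215 − 2159), so the pair is consistent; merging gives k ≡ 63818 (mod 134199), where 134199 = lcm(3627, 333).
The solution is unique modulo lcm(117, 279, 333) = 134199.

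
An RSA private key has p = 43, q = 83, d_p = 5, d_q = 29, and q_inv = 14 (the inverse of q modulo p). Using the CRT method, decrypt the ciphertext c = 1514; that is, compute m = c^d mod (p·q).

m₁ = c^(d_p) mod p: c ≡ 9 (mod 43), and 9^5 mod 43 = 10.
m₂ = c^(d_q) mod q: c ≡ 20 (mod 83), and 20^29 mod 83 = 74.
h = q_inv·(m₁ − m₂) mod p = 14·(10 − 74) mod 43 = 7.
m = m₂ + h·q = 74 + 7·83 = 655.

655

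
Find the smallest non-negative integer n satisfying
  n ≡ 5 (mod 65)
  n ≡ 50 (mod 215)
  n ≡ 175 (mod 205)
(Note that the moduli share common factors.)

Combine the congruences pairwise.
gcd(65, 215) = 5 and 5 | (50 − 5), so the pair is consistent; merging gives n ≡ 265 (mod 2795), where 2795 = lcm(65, 215).
gcd(2795, 205) = 5 and 5 | (175 − 265), so the pair is consistent; merging gives n ≡ 95295 (mod 114595), where 114595 = lcm(2795, 205).
The solution is unique modulo lcm(65, 215, 205) = 114595.

95295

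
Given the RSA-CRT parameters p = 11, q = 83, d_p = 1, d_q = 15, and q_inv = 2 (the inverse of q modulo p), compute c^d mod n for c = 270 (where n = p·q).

193

m₁ = c^(d_p) mod p: c ≡ 6 (mod 11), and 6^1 mod 11 = 6.
m₂ = c^(d_q) mod q: c ≡ 21 (mod 83), and 21^15 mod 83 = 27.
h = q_inv·(m₁ − m₂) mod p = 2·(6 − 27) mod 11 = 2.
m = m₂ + h·q = 27 + 2·83 = 193.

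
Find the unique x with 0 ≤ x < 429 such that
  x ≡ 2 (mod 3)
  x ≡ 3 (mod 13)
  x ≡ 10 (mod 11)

The moduli are pairwise coprime; N = 3·13·11 = 429.
N/3 = 143; 143 ≡ 2 (mod 3); 2·2 ≡ 1, so inverse 2.
N/13 = 33; 33 ≡ 7 (mod 13); 7·2 ≡ 1, so inverse 2.
N/11 = 39; 39 ≡ 6 (mod 11); 6·2 ≡ 1, so inverse 2.
x ≡ 2·143·2 + 3·33·2 + 10·39·2 = 1550.
1550 mod 429 = 263.

263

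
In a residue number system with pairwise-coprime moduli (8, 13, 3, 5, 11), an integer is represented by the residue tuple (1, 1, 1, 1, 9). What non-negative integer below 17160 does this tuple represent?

From x ≡ 1 (mod 8) write x = 1 + 8t. Substituting into x ≡ 1 (mod 13) gives 8t ≡ 0 (mod 13), and since 8⁻¹ ≡ 5 (mod 13), t ≡ 0. Hence x ≡ 1 + 8·0 = 1 (mod 104).
From x ≡ 1 (mod 104) write x = 1 + 104t. Substituting into x ≡ 1 (mod 3) gives 104t ≡ 0 (mod 3), and since 2⁻¹ ≡ 2 (mod 3), t ≡ 0. Hence x ≡ 1 + 104·0 = 1 (mod 312).
From x ≡ 1 (mod 312) write x = 1 + 312t. Substituting into x ≡ 1 (mod 5) gives 312t ≡ 0 (mod 5), and since 2⁻¹ ≡ 3 (mod 5), t ≡ 0. Hence x ≡ 1 + 312·0 = 1 (mod 1560).
From x ≡ 1 (mod 1560) write x = 1 + 1560t. Substituting into x ≡ 9 (mod 11) gives 1560t ≡ 8 (mod 11), and since 9⁻¹ ≡ 5 (mod 11), t ≡ 7. Hence x ≡ 1 + 1560·7 = 10921 (mod 17160).

10921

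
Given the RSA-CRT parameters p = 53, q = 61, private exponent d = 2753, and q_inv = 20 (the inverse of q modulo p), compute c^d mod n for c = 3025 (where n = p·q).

d_p = d mod (p−1) = 2753 mod 52 = 49; d_q = d mod (q−1) = 53.
m₁ = c^(d_p) mod p: c ≡ 4 (mod 53), and 4^49 mod 53 = 29.
m₂ = c^(d_q) mod q: c ≡ 36 (mod 61), and 36^53 mod 61 = 5.
h = q_inv·(m₁ − m₂) mod p = 20·(29 − 5) mod 53 = 3.
m = m₂ + h·q = 5 + 3·61 = 188.

188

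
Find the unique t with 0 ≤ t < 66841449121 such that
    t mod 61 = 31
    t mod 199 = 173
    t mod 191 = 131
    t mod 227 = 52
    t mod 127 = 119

47679239406

From t ≡ 31 (mod 61) write t = 31 + 61s. Substituting into t ≡ 173 (mod 199) gives 61s ≡ 142 (mod 199), and since 61⁻¹ ≡ 62 (mod 199), s ≡ 48. Hence t ≡ 31 + 61·48 = 2959 (mod 12139).
From t ≡ 2959 (mod 12139) write t = 2959 + 12139s. Substituting into t ≡ 131 (mod 191) gives 12139s ≡ 37 (mod 191), and since 106⁻¹ ≡ 182 (mod 191), s ≡ 49. Hence t ≡ 2959 + 12139·49 = 597770 (mod 2318549).
From t ≡ 597770 (mod 2318549) write t = 597770 + 2318549s. Substituting into t ≡ 52 (mod 227) gives 2318549s ≡ 200 (mod 227), and since 198⁻¹ ≡ 180 (mod 227), s ≡ 134. Hence t ≡ 597770 + 2318549·134 = 311283336 (mod 526310623).
From t ≡ 311283336 (mod 526310623) write t = 311283336 + 526310623s. Substituting into t ≡ 119 (mod 127) gives 526310623s ≡ 6 (mod 127), and since 17⁻¹ ≡ 15 (mod 127), s ≡ 90. Hence t ≡ 311283336 + 526310623·90 = 47679239406 (mod 66841449121).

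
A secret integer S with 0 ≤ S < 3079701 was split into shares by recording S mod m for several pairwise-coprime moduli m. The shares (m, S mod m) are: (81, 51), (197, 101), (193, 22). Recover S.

The moduli are pairwise coprime; N = 81·197·193 = 3079701.
N/81 = 38021; 38021 ≡ 32 (mod 81); 32·38 ≡ 1, so inverse 38.
N/197 = 15633; 15633 ≡ 70 (mod 197); 70·76 ≡ 1, so inverse 76.
N/193 = 15957; 15957 ≡ 131 (mod 193); 131·28 ≡ 1, so inverse 28.
S ≡ 51·38021·38 + 101·15633·76 + 22·15957·28 = 203513118.
203513118 mod 3079701 = 252852.

252852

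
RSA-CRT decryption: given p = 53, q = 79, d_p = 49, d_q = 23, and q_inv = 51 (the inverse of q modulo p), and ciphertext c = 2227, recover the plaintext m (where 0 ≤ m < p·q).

m₁ = c^(d_p) mod p: c ≡ 1 (mod 53), and 1^49 mod 53 = 1.
m₂ = c^(d_q) mod q: c ≡ 15 (mod 79), and 15^23 mod 79 = 61.
h = q_inv·(m₁ − m₂) mod p = 51·(1 − 61) mod 53 = 14.
m = m₂ + h·q = 61 + 14·79 = 1167.

1167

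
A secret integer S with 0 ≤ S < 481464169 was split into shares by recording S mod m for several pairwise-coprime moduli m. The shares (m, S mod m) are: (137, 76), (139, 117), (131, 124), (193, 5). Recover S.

479814217

Combine the congruences pairwise.
From S ≡ 76 (mod 137) write S = 76 + 137t. Substituting into S ≡ 117 (mod 139) gives 137t ≡ 41 (mod 139), and since 137⁻¹ ≡ 69 (mod 139), t ≡ 49. Hence S ≡ 76 + 137·49 = 6789 (mod 19043).
From S ≡ 6789 (mod 19043) write S = 6789 + 19043t. Substituting into S ≡ 124 (mod 131) gives 19043t ≡ 16 (mod 131), and since 48⁻¹ ≡ 101 (mod 131), t ≡ 44. Hence S ≡ 6789 + 19043·44 = 844681 (mod 2494633).
From S ≡ 844681 (mod 2494633) write S = 844681 + 2494633t. Substituting into S ≡ 5 (mod 193) gives 2494633t ≡ 85 (mod 193), and since 108⁻¹ ≡ 84 (mod 193), t ≡ 192. Hence S ≡ 844681 + 2494633·192 = 479814217 (mod 481464169).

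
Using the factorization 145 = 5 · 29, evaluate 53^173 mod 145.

123

Mod 5: 53 ≡ 3; by Fermat, exponent reduces to 173 mod 4 = 1; 3^1 ≡ 3 (mod 5).
Mod 29: 53 ≡ 24; by Fermat, exponent reduces to 173 mod 28 = 5; 24^5 ≡ 7 (mod 29).
Combine by CRT: x ≡ 3 (mod 5), x ≡ 7 (mod 29) ⇒ x ≡ 123 (mod 145).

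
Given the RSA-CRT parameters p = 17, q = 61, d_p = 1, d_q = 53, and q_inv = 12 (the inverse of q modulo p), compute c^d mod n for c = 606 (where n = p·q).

266

m₁ = c^(d_p) mod p: c ≡ 11 (mod 17), and 11^1 mod 17 = 11.
m₂ = c^(d_q) mod q: c ≡ 57 (mod 61), and 57^53 mod 61 = 22.
h = q_inv·(m₁ − m₂) mod p = 12·(11 − 22) mod 17 = 4.
m = m₂ + h·q = 22 + 4·61 = 266.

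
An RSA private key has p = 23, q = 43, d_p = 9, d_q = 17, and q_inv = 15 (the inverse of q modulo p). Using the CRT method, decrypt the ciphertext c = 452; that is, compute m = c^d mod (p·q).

m₁ = c^(d_p) mod p: c ≡ 15 (mod 23), and 15^9 mod 23 = 14.
m₂ = c^(d_q) mod q: c ≡ 22 (mod 43), and 22^17 mod 43 = 27.
h = q_inv·(m₁ − m₂) mod p = 15·(14 − 27) mod 23 = 12.
m = m₂ + h·q = 27 + 12·43 = 543.

543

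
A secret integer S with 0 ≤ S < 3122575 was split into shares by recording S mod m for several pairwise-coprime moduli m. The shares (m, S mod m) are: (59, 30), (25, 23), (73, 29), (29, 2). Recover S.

From S ≡ 30 (mod 59) write S = 30 + 59t. Substituting into S ≡ 23 (mod 25) gives 59t ≡ 18 (mod 25), and since 9⁻¹ ≡ 14 (mod 25), t ≡ 2. Hence S ≡ 30 + 59·2 = 148 (mod 1475).
From S ≡ 148 (mod 1475) write S = 148 + 1475t. Substituting into S ≡ 29 (mod 73) gives 1475t ≡ 27 (mod 73), and since 15⁻¹ ≡ 39 (mod 73), t ≡ 31. Hence S ≡ 148 + 1475·31 = 45873 (mod 107675).
From S ≡ 45873 (mod 107675) write S = 45873 + 107675t. Substituting into S ≡ 2 (mod 29) gives 107675t ≡ 7 (mod 29), and since 27⁻¹ ≡ 14 (mod 29), t ≡ 11. Hence S ≡ 45873 + 107675·11 = 1230298 (mod 3122575).

1230298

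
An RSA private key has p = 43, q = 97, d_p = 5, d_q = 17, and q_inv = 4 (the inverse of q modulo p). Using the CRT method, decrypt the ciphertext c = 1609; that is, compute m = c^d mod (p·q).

1567

m₁ = c^(d_p) mod p: c ≡ 18 (mod 43), and 18^5 mod 43 = 19.
m₂ = c^(d_q) mod q: c ≡ 57 (mod 97), and 57^17 mod 97 = 15.
h = q_inv·(m₁ − m₂) mod p = 4·(19 − 15) mod 43 = 16.
m = m₂ + h·q = 15 + 16·97 = 1567.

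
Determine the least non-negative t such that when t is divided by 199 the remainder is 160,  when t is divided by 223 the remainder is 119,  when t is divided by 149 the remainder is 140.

6303883

The moduli are pairwise coprime; N = 199·223·149 = 6612173.
N/199 = 33227; 33227 ≡ 193 (mod 199); 193·33 ≡ 1, so inverse 33.
N/223 = 29651; 29651 ≡ 215 (mod 223); 215·195 ≡ 1, so inverse 195.
N/149 = 44377; 44377 ≡ 124 (mod 149); 124·143 ≡ 1, so inverse 143.
t ≡ 160·33227·33 + 119·29651·195 + 140·44377·143 = 1751917555.
1751917555 mod 6612173 = 6303883.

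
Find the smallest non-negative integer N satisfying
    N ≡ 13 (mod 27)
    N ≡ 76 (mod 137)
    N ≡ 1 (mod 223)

197356

From N ≡ 13 (mod 27) write N = 13 + 27t. Substituting into N ≡ 76 (mod 137) gives 27t ≡ 63 (mod 137), and since 27⁻¹ ≡ 66 (mod 137), t ≡ 48. Hence N ≡ 13 + 27·48 = 1309 (mod 3699).
From N ≡ 1309 (mod 3699) write N = 1309 + 3699t. Substituting into N ≡ 1 (mod 223) gives 3699t ≡ 30 (mod 223), and since 131⁻¹ ≡ 143 (mod 223), t ≡ 53. Hence N ≡ 1309 + 3699·53 = 197356 (mod 824877).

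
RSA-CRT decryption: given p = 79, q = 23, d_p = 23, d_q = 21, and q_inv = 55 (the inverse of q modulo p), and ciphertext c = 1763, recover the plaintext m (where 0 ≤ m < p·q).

m₁ = c^(d_p) mod p: c ≡ 25 (mod 79), and 25^23 mod 79 = 73.
m₂ = c^(d_q) mod q: c ≡ 15 (mod 23), and 15^21 mod 23 = 20.
h = q_inv·(m₁ − m₂) mod p = 55·(73 − 20) mod 79 = 71.
m = m₂ + h·q = 20 + 71·23 = 1653.

1653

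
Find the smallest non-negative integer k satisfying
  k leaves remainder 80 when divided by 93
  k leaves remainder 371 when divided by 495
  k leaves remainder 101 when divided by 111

451316

gcd(93, 495) = 3 and 3 | (371 − 80), so the pair is consistent; merging gives k ≡ 6311 (mod 15345), where 15345 = lcm(93, 495).
gcd(15345, 111) = 3 and 3 | (101 − 6311), so the pair is consistent; merging gives k ≡ 451316 (mod 567765), where 567765 = lcm(15345, 111).
The solution is unique modulo lcm(93, 495, 111) = 567765.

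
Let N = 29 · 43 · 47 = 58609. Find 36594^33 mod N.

30789

Mod 29: 36594 ≡ 25; by Fermat, exponent reduces to 33 mod 28 = 5; 25^5 ≡ 20 (mod 29).
Mod 43: 36594 ≡ 1; 1^33 ≡ 1 (mod 43).
Mod 47: 36594 ≡ 28; 28^33 ≡ 4 (mod 47).
Combine by CRT: x ≡ 20 (mod 29), x ≡ 1 (mod 43), x ≡ 4 (mod 47) ⇒ x ≡ 30789 (mod 58609).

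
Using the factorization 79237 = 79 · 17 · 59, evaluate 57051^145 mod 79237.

52393

Mod 79: 57051 ≡ 13; by Fermat, exponent reduces to 145 mod 78 = 67; 13^67 ≡ 16 (mod 79).
Mod 17: 57051 ≡ 16; by Fermat, exponent reduces to 145 mod 16 = 1; 16^1 ≡ 16 (mod 17).
Mod 59: 57051 ≡ 57; by Fermat, exponent reduces to 145 mod 58 = 29; 57^29 ≡ 1 (mod 59).
Combine by CRT: x ≡ 16 (mod 79), x ≡ 16 (mod 17), x ≡ 1 (mod 59) ⇒ x ≡ 52393 (mod 79237).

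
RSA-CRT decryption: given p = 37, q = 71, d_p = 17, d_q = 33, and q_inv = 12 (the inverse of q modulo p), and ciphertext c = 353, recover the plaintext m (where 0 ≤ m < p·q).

1615

m₁ = c^(d_p) mod p: c ≡ 20 (mod 37), and 20^17 mod 37 = 24.
m₂ = c^(d_q) mod q: c ≡ 69 (mod 71), and 69^33 mod 71 = 53.
h = q_inv·(m₁ − m₂) mod p = 12·(24 − 53) mod 37 = 22.
m = m₂ + h·q = 53 + 22·71 = 1615.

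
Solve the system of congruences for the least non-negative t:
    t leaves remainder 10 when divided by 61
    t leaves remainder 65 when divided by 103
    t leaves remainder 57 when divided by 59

179594

The moduli are pairwise coprime; N = 61·103·59 = 370697.
N/61 = 6077; 6077 ≡ 38 (mod 61); 38·53 ≡ 1, so inverse 53.
N/103 = 3599; 3599 ≡ 97 (mod 103); 97·17 ≡ 1, so inverse 17.
N/59 = 6283; 6283 ≡ 29 (mod 59); 29·57 ≡ 1, so inverse 57.
t ≡ 10·6077·53 + 65·3599·17 + 57·6283·57 = 27611172.
27611172 mod 370697 = 179594.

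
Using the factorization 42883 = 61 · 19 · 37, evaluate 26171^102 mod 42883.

Mod 61: 26171 ≡ 2; by Fermat, exponent reduces to 102 mod 60 = 42; 2^42 ≡ 52 (mod 61).
Mod 19: 26171 ≡ 8; by Fermat, exponent reduces to 102 mod 18 = 12; 8^12 ≡ 1 (mod 19).
Mod 37: 26171 ≡ 12; by Fermat, exponent reduces to 102 mod 36 = 30; 12^30 ≡ 26 (mod 37).
Combine by CRT: x ≡ 52 (mod 61), x ≡ 1 (mod 19), x ≡ 26 (mod 37) ⇒ x ≡ 22744 (mod 42883).

22744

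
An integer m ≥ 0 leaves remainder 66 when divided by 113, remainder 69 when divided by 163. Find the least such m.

11479

From m ≡ 66 (mod 113) write m = 66 + 113t. Substituting into m ≡ 69 (mod 163) gives 113t ≡ 3 (mod 163), and since 113⁻¹ ≡ 88 (mod 163), t ≡ 101. Hence m ≡ 66 + 113·101 = 11479 (mod 18419).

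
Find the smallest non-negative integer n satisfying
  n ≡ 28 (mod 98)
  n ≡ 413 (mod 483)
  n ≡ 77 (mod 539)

gcd(98, 483) = 7 and 7 | (413 − 28), so the pair is consistent; merging gives n ≡ 6692 (mod 6762), where 6762 = lcm(98, 483).
gcd(6762, 539) = 49 and 49 | (77 − 6692), so the pair is consistent; merging gives n ≡ 40502 (mod 74382), where 74382 = lcm(6762, 539).
The solution is unique modulo lcm(98, 483, 539) = 74382.

40502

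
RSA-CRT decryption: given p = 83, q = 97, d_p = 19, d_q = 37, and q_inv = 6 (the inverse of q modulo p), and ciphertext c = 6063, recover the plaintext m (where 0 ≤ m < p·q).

m₁ = c^(d_p) mod p: c ≡ 4 (mod 83), and 4^19 mod 83 = 31.
m₂ = c^(d_q) mod q: c ≡ 49 (mod 97), and 49^37 mod 97 = 11.
h = q_inv·(m₁ − m₂) mod p = 6·(31 − 11) mod 83 = 37.
m = m₂ + h·q = 11 + 37·97 = 3600.

3600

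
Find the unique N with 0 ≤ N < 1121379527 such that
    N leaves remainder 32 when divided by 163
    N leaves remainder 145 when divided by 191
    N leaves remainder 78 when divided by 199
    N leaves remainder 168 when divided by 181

415948485

From N ≡ 32 (mod 163) write N = 32 + 163t. Substituting into N ≡ 145 (mod 191) gives 163t ≡ 113 (mod 191), and since 163⁻¹ ≡ 75 (mod 191), t ≡ 71. Hence N ≡ 32 + 163·71 = 11605 (mod 31133).
From N ≡ 11605 (mod 31133) write N = 11605 + 31133t. Substituting into N ≡ 78 (mod 199) gives 31133t ≡ 15 (mod 199), and since 89⁻¹ ≡ 161 (mod 199), t ≡ 27. Hence N ≡ 11605 + 31133·27 = 852196 (mod 6195467).
From N ≡ 852196 (mod 6195467) write N = 852196 + 6195467t. Substituting into N ≡ 168 (mod 181) gives 6195467t ≡ 120 (mod 181), and since 18⁻¹ ≡ 171 (mod 181), t ≡ 67. Hence N ≡ 852196 + 6195467·67 = 415948485 (mod 1121379527).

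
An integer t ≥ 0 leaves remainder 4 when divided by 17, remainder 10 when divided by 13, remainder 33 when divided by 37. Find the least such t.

7433

The moduli are pairwise coprime; N = 17·13·37 = 8177.
N/17 = 481; 481 ≡ 5 (mod 17); 5·7 ≡ 1, so inverse 7.
N/13 = 629; 629 ≡ 5 (mod 13); 5·8 ≡ 1, so inverse 8.
N/37 = 221; 221 ≡ 36 (mod 37); 36·36 ≡ 1, so inverse 36.
t ≡ 4·481·7 + 10·629·8 + 33·221·36 = 326336.
326336 mod 8177 = 7433.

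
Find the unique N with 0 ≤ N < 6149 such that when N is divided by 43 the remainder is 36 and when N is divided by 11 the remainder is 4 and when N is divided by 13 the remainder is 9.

The moduli are pairwise coprime; M = 43·11·13 = 6149.
M/43 = 143; 143 ≡ 14 (mod 43); 14·40 ≡ 1, so inverse 40.
M/11 = 559; 559 ≡ 9 (mod 11); 9·5 ≡ 1, so inverse 5.
M/13 = 473; 473 ≡ 5 (mod 13); 5·8 ≡ 1, so inverse 8.
N ≡ 36·143·40 + 4·559·5 + 9·473·8 = 251156.
251156 mod 6149 = 5196.

5196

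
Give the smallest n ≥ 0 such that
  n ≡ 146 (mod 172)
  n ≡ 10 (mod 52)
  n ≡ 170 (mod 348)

57938

gcd(172, 52) = 4 and 4 | (10 − 146), so the pair is consistent; merging gives n ≡ 2038 (mod 2236), where 2236 = lcm(172, 52).
gcd(2236, 348) = 4 and 4 | (170 − 2038), so the pair is consistent; merging gives n ≡ 57938 (mod 194532), where 194532 = lcm(2236, 348).
The solution is unique modulo lcm(172, 52, 348) = 194532.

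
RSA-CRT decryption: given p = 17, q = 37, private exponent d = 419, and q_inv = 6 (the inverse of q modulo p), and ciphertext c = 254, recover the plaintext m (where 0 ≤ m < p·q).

d_p = d mod (p−1) = 419 mod 16 = 3; d_q = d mod (q−1) = 23.
m₁ = c^(d_p) mod p: c ≡ 16 (mod 17), and 16^3 mod 17 = 16.
m₂ = c^(d_q) mod q: c ≡ 32 (mod 37), and 32^23 mod 37 = 17.
h = q_inv·(m₁ − m₂) mod p = 6·(16 − 17) mod 17 = 11.
m = m₂ + h·q = 17 + 11·37 = 424.

424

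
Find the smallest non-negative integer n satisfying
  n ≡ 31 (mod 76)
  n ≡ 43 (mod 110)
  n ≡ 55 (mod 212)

111143

Combine the congruences pairwise.
gcd(76, 110) = 2 and 2 | (43 − 31), so the pair is consistent; merging gives n ≡ 2463 (mod 4180), where 4180 = lcm(76, 110).
gcd(4180, 212) = 4 and 4 | (55 − 2463), so the pair is consistent; merging gives n ≡ 111143 (mod 221540), where 221540 = lcm(4180, 212).
The solution is unique modulo lcm(76, 110, 212) = 221540.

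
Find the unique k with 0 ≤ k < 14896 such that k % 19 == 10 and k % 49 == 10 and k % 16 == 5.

8389

Combine the congruences pairwise.
From k ≡ 10 (mod 19) write k = 10 + 19t. Substituting into k ≡ 10 (mod 49) gives 19t ≡ 0 (mod 49), and since 19⁻¹ ≡ 31 (mod 49), t ≡ 0. Hence k ≡ 10 + 19·0 = 10 (mod 931).
From k ≡ 10 (mod 931) write k = 10 + 931t. Substituting into k ≡ 5 (mod 16) gives 931t ≡ 11 (mod 16), and since 3⁻¹ ≡ 11 (mod 16), t ≡ 9. Hence k ≡ 10 + 931·9 = 8389 (mod 14896).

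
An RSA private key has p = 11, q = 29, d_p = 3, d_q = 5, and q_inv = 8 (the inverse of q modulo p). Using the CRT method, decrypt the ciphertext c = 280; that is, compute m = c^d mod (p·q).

224

m₁ = c^(d_p) mod p: c ≡ 5 (mod 11), and 5^3 mod 11 = 4.
m₂ = c^(d_q) mod q: c ≡ 19 (mod 29), and 19^5 mod 29 = 21.
h = q_inv·(m₁ − m₂) mod p = 8·(4 − 21) mod 11 = 7.
m = m₂ + h·q = 21 + 7·29 = 224.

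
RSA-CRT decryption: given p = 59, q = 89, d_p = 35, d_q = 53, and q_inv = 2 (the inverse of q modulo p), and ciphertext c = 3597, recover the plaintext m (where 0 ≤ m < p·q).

2188

m₁ = c^(d_p) mod p: c ≡ 57 (mod 59), and 57^35 mod 59 = 5.
m₂ = c^(d_q) mod q: c ≡ 37 (mod 89), and 37^53 mod 89 = 52.
h = q_inv·(m₁ − m₂) mod p = 2·(5 − 52) mod 59 = 24.
m = m₂ + h·q = 52 + 24·89 = 2188.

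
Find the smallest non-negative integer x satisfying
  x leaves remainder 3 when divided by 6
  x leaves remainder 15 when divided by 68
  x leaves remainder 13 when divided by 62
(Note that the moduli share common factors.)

Combine the congruences pairwise.
gcd(6, 68) = 2 and 2 | (15 − 3), so the pair is consistent; merging gives x ≡ 15 (mod 204), where 204 = lcm(6, 68).
gcd(204, 62) = 2 and 2 | (13 − 15), so the pair is consistent; merging gives x ≡ 4911 (mod 6324), where 6324 = lcm(204, 62).
The solution is unique modulo lcm(6, 68, 62) = 6324.

4911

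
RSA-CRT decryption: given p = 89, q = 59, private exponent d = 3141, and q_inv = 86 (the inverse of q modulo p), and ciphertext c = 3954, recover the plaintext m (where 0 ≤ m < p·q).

d_p = d mod (p−1) = 3141 mod 88 = 61; d_q = d mod (q−1) = 9.
m₁ = c^(d_p) mod p: c ≡ 38 (mod 89), and 38^61 mod 89 = 31.
m₂ = c^(d_q) mod q: c ≡ 1 (mod 59), and 1^9 mod 59 = 1.
h = q_inv·(m₁ − m₂) mod p = 86·(31 − 1) mod 89 = 88.
m = m₂ + h·q = 1 + 88·59 = 5193.

5193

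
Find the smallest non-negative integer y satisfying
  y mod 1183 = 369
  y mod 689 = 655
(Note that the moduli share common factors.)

57153

Combine the congruences pairwise.
gcd(1183, 689) = 13 and 13 | (655 − 369), so the pair is consistent; merging gives y ≡ 57153 (mod 62699), where 62699 = lcm(1183, 689).
The solution is unique modulo lcm(1183, 689) = 62699.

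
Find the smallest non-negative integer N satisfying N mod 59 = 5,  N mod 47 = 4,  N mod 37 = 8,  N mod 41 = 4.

335302

From N ≡ 5 (mod 59) write N = 5 + 59t. Substituting into N ≡ 4 (mod 47) gives 59t ≡ 46 (mod 47), and since 12⁻¹ ≡ 4 (mod 47), t ≡ 43. Hence N ≡ 5 + 59·43 = 2542 (mod 2773).
From N ≡ 2542 (mod 2773) write N = 2542 + 2773t. Substituting into N ≡ 8 (mod 37) gives 2773t ≡ 19 (mod 37), and since 35⁻¹ ≡ 18 (mod 37), t ≡ 9. Hence N ≡ 2542 + 2773·9 = 27499 (mod 102601).
From N ≡ 27499 (mod 102601) write N = 27499 + 102601t. Substituting into N ≡ 4 (mod 41) gives 102601t ≡ 16 (mod 41), and since 19⁻¹ ≡ 13 (mod 41), t ≡ 3. Hence N ≡ 27499 + 102601·3 = 335302 (mod 4206641).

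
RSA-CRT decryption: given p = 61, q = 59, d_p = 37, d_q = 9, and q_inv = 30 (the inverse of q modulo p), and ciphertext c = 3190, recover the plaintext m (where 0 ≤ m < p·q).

m₁ = c^(d_p) mod p: c ≡ 18 (mod 61), and 18^37 mod 61 = 2.
m₂ = c^(d_q) mod q: c ≡ 4 (mod 59), and 4^9 mod 59 = 7.
h = q_inv·(m₁ − m₂) mod p = 30·(2 − 7) mod 61 = 33.
m = m₂ + h·q = 7 + 33·59 = 1954.

1954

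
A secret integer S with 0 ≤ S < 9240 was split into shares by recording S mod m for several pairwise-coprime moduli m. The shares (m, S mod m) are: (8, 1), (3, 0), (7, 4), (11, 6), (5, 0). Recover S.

1425

From S ≡ 1 (mod 8) write S = 1 + 8t. Substituting into S ≡ 0 (mod 3) gives 8t ≡ 2 (mod 3), and since 2⁻¹ ≡ 2 (mod 3), t ≡ 1. Hence S ≡ 1 + 8·1 = 9 (mod 24).
From S ≡ 9 (mod 24) write S = 9 + 24t. Substituting into S ≡ 4 (mod 7) gives 24t ≡ 2 (mod 7), and since 3⁻¹ ≡ 5 (mod 7), t ≡ 3. Hence S ≡ 9 + 24·3 = 81 (mod 168).
From S ≡ 81 (mod 168) write S = 81 + 168t. Substituting into S ≡ 6 (mod 11) gives 168t ≡ 2 (mod 11), and since 3⁻¹ ≡ 4 (mod 11), t ≡ 8. Hence S ≡ 81 + 168·8 = 1425 (mod 1848).
From S ≡ 1425 (mod 1848) write S = 1425 + 1848t. Substituting into S ≡ 0 (mod 5) gives 1848t ≡ 0 (mod 5), and since 3⁻¹ ≡ 2 (mod 5), t ≡ 0. Hence S ≡ 1425 + 1848·0 = 1425 (mod 9240).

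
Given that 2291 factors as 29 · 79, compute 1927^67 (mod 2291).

Mod 29: 1927 ≡ 13; by Fermat, exponent reduces to 67 mod 28 = 11; 13^11 ≡ 4 (mod 29).
Mod 79: 1927 ≡ 31; 31^67 ≡ 4 (mod 79).
Combine by CRT: x ≡ 4 (mod 29), x ≡ 4 (mod 79) ⇒ x ≡ 4 (mod 2291).

4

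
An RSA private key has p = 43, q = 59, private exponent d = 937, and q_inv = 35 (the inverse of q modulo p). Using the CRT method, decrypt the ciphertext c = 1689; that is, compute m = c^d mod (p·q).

1766

d_p = d mod (p−1) = 937 mod 42 = 13; d_q = d mod (q−1) = 9.
m₁ = c^(d_p) mod p: c ≡ 12 (mod 43), and 12^13 mod 43 = 3.
m₂ = c^(d_q) mod q: c ≡ 37 (mod 59), and 37^9 mod 59 = 55.
h = q_inv·(m₁ − m₂) mod p = 35·(3 − 55) mod 43 = 29.
m = m₂ + h·q = 55 + 29·59 = 1766.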